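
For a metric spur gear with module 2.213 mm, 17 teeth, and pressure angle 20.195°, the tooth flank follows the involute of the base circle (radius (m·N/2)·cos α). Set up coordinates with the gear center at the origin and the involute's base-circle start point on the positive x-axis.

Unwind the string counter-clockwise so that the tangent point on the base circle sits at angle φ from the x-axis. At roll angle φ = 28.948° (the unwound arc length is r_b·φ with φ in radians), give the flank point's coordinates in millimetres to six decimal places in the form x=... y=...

x=19.765561 y=0.739750

pitch radius r_p = m·N/2 = 2.213·17/2 = 18.810500
base radius r_b = r_p·cos α = 18.810500·cos 20.195° = 17.654090
roll angle φ = 28.948° = 0.50523791 rad
x = r_b·(cos φ + φ·sin φ) = 17.654090·(0.87505935 + 0.50523791·0.48401564) = 19.765561
y = r_b·(sin φ − φ·cos φ) = 17.654090·(0.48401564 − 0.50523791·0.87505935) = 0.739750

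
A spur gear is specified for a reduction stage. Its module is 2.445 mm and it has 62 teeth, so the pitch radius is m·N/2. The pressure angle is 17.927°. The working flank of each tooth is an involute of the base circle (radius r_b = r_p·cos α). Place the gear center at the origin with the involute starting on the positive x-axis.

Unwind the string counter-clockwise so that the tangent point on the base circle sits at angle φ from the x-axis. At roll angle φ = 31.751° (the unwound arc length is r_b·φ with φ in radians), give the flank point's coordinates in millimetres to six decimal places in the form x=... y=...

pitch radius r_p = m·N/2 = 2.445·62/2 = 75.795000
base radius r_b = r_p·cos α = 75.795000·cos 17.927° = 72.115112
roll angle φ = 31.751° = 0.55415949 rad
x = r_b·(cos φ + φ·sin φ) = 72.115112·(0.85034304 + 0.55415949·0.52622877) = 82.352408
y = r_b·(sin φ − φ·cos φ) = 72.115112·(0.52622877 − 0.55415949·0.85034304) = 3.966555

x=82.352408 y=3.966555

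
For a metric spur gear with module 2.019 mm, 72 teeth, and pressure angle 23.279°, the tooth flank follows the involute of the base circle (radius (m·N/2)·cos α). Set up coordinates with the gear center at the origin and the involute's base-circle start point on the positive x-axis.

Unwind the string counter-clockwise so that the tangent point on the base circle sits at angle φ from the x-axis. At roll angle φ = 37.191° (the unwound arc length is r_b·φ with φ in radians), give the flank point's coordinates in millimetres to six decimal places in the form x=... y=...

x=79.385312 y=5.834123

pitch radius r_p = m·N/2 = 2.019·72/2 = 72.684000
base radius r_b = r_p·cos α = 72.684000·cos 23.279° = 66.766890
roll angle φ = 37.191° = 0.64910540 rad
x = r_b·(cos φ + φ·sin φ) = 66.766890·(0.79662488 + 0.64910540·0.60447399) = 79.385312
y = r_b·(sin φ − φ·cos φ) = 66.766890·(0.60447399 − 0.64910540·0.79662488) = 5.834123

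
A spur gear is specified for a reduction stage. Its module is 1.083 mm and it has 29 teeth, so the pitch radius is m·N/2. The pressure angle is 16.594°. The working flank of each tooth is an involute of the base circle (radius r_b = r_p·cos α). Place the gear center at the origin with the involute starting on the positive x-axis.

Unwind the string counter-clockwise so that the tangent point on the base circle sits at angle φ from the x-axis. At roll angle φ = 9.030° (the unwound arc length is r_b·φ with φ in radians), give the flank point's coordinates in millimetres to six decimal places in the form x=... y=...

pitch radius r_p = m·N/2 = 1.083·29/2 = 15.703500
base radius r_b = r_p·cos α = 15.703500·cos 16.594° = 15.049488
roll angle φ = 9.030° = 0.15760323 rad
x = r_b·(cos φ + φ·sin φ) = 15.049488·(0.98760630 + 0.15760323·0.15695160) = 15.235235
y = r_b·(sin φ − φ·cos φ) = 15.049488·(0.15695160 − 0.15760323·0.98760630) = 0.019589

x=15.235235 y=0.019589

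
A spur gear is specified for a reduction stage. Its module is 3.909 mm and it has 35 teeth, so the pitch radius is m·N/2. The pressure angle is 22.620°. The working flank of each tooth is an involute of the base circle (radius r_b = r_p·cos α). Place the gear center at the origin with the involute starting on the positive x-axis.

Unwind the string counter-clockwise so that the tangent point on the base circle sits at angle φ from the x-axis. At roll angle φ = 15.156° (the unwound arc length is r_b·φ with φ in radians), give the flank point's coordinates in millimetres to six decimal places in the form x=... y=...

x=65.316027 y=0.386869

pitch radius r_p = m·N/2 = 3.909·35/2 = 68.407500
base radius r_b = r_p·cos α = 68.407500·cos 22.620° = 63.145323
roll angle φ = 15.156° = 0.26452210 rad
x = r_b·(cos φ + φ·sin φ) = 63.145323·(0.96521756 + 0.26452210·0.26144802) = 65.316027
y = r_b·(sin φ − φ·cos φ) = 63.145323·(0.26144802 − 0.26452210·0.96521756) = 0.386869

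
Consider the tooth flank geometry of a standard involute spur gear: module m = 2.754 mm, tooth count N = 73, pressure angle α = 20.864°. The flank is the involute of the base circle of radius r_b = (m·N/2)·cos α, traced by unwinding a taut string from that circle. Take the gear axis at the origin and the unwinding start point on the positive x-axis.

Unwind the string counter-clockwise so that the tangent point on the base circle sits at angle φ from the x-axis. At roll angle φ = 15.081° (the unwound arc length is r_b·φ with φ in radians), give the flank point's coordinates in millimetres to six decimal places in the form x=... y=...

pitch radius r_p = m·N/2 = 2.754·73/2 = 100.521000
base radius r_b = r_p·cos α = 100.521000·cos 20.864° = 93.929681
roll angle φ = 15.081° = 0.26321310 rad
x = r_b·(cos φ + φ·sin φ) = 93.929681·(0.96555896 + 0.26321310·0.26018433) = 97.127319
y = r_b·(sin φ − φ·cos φ) = 93.929681·(0.26018433 − 0.26321310·0.96555896) = 0.567012

x=97.127319 y=0.567012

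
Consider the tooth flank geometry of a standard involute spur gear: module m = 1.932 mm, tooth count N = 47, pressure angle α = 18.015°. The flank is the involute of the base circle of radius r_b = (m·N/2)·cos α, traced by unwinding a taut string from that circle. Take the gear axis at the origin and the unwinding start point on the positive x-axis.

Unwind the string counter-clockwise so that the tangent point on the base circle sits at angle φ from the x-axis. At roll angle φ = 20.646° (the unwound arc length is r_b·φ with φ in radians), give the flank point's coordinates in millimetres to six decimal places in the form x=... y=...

x=45.888970 y=0.664681

pitch radius r_p = m·N/2 = 1.932·47/2 = 45.402000
base radius r_b = r_p·cos α = 45.402000·cos 18.015° = 43.176193
roll angle φ = 20.646° = 0.36034068 rad
x = r_b·(cos φ + φ·sin φ) = 43.176193·(0.93577676 + 0.36034068·0.35259305) = 45.888970
y = r_b·(sin φ − φ·cos φ) = 43.176193·(0.35259305 − 0.36034068·0.93577676) = 0.664681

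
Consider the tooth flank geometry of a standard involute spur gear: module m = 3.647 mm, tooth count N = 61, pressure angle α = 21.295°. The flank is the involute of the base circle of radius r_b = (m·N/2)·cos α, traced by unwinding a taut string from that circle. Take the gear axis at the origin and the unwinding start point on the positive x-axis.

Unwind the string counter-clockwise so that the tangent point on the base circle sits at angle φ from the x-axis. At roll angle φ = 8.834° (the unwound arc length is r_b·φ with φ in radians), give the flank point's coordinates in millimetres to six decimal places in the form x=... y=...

pitch radius r_p = m·N/2 = 3.647·61/2 = 111.233500
base radius r_b = r_p·cos α = 111.233500·cos 21.295° = 103.638802
roll angle φ = 8.834° = 0.15418239 rad
x = r_b·(cos φ + φ·sin φ) = 103.638802·(0.98813742 + 0.15418239·0.15357224) = 104.863352
y = r_b·(sin φ − φ·cos φ) = 103.638802·(0.15357224 − 0.15418239·0.98813742) = 0.126320

x=104.863352 y=0.126320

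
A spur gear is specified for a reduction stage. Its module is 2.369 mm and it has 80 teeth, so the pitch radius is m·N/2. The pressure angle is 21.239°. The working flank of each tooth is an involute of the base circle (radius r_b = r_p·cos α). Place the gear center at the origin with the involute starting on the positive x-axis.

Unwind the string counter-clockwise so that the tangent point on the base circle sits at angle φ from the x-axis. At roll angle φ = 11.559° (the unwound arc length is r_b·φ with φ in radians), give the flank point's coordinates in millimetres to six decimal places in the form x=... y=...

x=90.102801 y=0.240758

pitch radius r_p = m·N/2 = 2.369·80/2 = 94.760000
base radius r_b = r_p·cos α = 94.760000·cos 21.239° = 88.323658
roll angle φ = 11.559° = 0.20174261 rad
x = r_b·(cos φ + φ·sin φ) = 88.323658·(0.97971889 + 0.20174261·0.20037690) = 90.102801
y = r_b·(sin φ − φ·cos φ) = 88.323658·(0.20037690 − 0.20174261·0.97971889) = 0.240758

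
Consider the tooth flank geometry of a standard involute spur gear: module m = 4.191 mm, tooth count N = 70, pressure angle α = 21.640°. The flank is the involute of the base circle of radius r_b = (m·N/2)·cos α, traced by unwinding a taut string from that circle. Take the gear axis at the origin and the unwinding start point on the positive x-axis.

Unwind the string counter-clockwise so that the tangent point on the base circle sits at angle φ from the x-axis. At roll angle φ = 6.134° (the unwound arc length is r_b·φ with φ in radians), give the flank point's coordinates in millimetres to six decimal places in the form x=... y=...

x=137.125665 y=0.055704

pitch radius r_p = m·N/2 = 4.191·70/2 = 146.685000
base radius r_b = r_p·cos α = 146.685000·cos 21.640° = 136.346533
roll angle φ = 6.134° = 0.10705850 rad
x = r_b·(cos φ + φ·sin φ) = 136.346533·(0.99427471 + 0.10705850·0.10685410) = 137.125665
y = r_b·(sin φ − φ·cos φ) = 136.346533·(0.10685410 − 0.10705850·0.99427471) = 0.055704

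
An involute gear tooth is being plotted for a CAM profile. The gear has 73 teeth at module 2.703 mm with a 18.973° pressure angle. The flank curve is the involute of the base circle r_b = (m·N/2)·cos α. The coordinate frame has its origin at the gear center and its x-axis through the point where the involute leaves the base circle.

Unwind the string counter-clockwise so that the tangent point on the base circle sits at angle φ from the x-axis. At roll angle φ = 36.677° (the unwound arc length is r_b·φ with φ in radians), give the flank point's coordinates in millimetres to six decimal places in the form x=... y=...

x=110.501133 y=7.828346

pitch radius r_p = m·N/2 = 2.703·73/2 = 98.659500
base radius r_b = r_p·cos α = 98.659500·cos 18.973° = 93.299516
roll angle φ = 36.677° = 0.64013441 rad
x = r_b·(cos φ + φ·sin φ) = 93.299516·(0.80201548 + 0.64013441·0.59730325) = 110.501133
y = r_b·(sin φ − φ·cos φ) = 93.299516·(0.59730325 − 0.64013441·0.80201548) = 7.828346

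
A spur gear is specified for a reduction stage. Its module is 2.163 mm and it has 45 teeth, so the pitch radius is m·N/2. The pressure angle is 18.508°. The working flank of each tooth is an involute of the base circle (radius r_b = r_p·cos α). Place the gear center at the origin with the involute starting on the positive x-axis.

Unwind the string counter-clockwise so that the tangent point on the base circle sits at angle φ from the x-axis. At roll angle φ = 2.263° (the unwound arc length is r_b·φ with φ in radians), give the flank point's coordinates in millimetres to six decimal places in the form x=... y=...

x=46.186368 y=0.000948

pitch radius r_p = m·N/2 = 2.163·45/2 = 48.667500
base radius r_b = r_p·cos α = 48.667500·cos 18.508° = 46.150385
roll angle φ = 2.263° = 0.03949680 rad
x = r_b·(cos φ + φ·sin φ) = 46.150385·(0.99922010 + 0.03949680·0.03948653) = 46.186368
y = r_b·(sin φ − φ·cos φ) = 46.150385·(0.03948653 − 0.03949680·0.99922010) = 0.000948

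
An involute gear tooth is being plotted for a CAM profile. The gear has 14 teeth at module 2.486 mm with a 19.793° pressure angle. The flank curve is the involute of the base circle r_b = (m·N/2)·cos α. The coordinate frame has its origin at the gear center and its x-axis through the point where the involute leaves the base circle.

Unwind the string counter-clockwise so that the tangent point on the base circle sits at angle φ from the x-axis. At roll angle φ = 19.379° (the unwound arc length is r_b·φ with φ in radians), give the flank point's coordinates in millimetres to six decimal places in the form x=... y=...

x=17.283882 y=0.208776

pitch radius r_p = m·N/2 = 2.486·14/2 = 17.402000
base radius r_b = r_p·cos α = 17.402000·cos 19.793° = 16.373927
roll angle φ = 19.379° = 0.33822736 rad
x = r_b·(cos φ + φ·sin φ) = 16.373927·(0.94334434 + 0.33822736·0.33181540) = 17.283882
y = r_b·(sin φ − φ·cos φ) = 16.373927·(0.33181540 − 0.33822736·0.94334434) = 0.208776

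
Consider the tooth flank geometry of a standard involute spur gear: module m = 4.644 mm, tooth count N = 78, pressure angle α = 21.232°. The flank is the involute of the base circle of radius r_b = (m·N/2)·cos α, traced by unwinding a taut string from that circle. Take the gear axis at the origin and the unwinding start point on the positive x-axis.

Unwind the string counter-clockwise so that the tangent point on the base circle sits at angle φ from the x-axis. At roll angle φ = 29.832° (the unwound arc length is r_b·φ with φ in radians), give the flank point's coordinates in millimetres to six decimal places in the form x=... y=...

pitch radius r_p = m·N/2 = 4.644·78/2 = 181.116000
base radius r_b = r_p·cos α = 181.116000·cos 21.232° = 168.822151
roll angle φ = 29.832° = 0.52066662 rad
x = r_b·(cos φ + φ·sin φ) = 168.822151·(0.86748776 + 0.52066662·0.49745854) = 190.177784
y = r_b·(sin φ − φ·cos φ) = 168.822151·(0.49745854 − 0.52066662·0.86748776) = 7.729795

x=190.177784 y=7.729795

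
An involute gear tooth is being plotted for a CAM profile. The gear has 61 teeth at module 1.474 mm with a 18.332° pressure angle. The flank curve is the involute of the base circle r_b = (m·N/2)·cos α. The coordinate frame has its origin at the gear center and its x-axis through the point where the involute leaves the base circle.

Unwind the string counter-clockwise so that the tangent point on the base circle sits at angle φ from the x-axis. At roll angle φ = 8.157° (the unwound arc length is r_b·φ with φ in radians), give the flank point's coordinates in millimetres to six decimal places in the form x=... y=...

pitch radius r_p = m·N/2 = 1.474·61/2 = 44.957000
base radius r_b = r_p·cos α = 44.957000·cos 18.332° = 42.675431
roll angle φ = 8.157° = 0.14236651 rad
x = r_b·(cos φ + φ·sin φ) = 42.675431·(0.98988299 + 0.14236651·0.14188607) = 43.105719
y = r_b·(sin φ − φ·cos φ) = 42.675431·(0.14188607 − 0.14236651·0.98988299) = 0.040964

x=43.105719 y=0.040964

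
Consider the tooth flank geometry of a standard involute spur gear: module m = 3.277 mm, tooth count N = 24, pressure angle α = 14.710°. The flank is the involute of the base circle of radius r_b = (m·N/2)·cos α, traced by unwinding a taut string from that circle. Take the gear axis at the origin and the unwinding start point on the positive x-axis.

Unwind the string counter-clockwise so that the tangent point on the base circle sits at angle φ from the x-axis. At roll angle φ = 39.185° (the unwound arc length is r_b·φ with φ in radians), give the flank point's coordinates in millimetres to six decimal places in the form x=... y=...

x=45.916750 y=3.869047

pitch radius r_p = m·N/2 = 3.277·24/2 = 39.324000
base radius r_b = r_p·cos α = 39.324000·cos 14.710° = 38.035095
roll angle φ = 39.185° = 0.68390727 rad
x = r_b·(cos φ + φ·sin φ) = 38.035095·(0.77510993 + 0.68390727·0.63182640) = 45.916750
y = r_b·(sin φ − φ·cos φ) = 38.035095·(0.63182640 − 0.68390727·0.77510993) = 3.869047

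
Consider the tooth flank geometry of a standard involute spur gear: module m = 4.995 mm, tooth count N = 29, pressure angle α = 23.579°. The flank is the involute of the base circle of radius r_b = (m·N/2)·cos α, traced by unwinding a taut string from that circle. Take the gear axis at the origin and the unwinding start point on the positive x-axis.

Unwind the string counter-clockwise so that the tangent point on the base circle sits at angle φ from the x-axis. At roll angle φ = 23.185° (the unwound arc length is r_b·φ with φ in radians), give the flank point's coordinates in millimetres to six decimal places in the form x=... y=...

x=71.594769 y=1.442263

pitch radius r_p = m·N/2 = 4.995·29/2 = 72.427500
base radius r_b = r_p·cos α = 72.427500·cos 23.579° = 66.380485
roll angle φ = 23.185° = 0.40465459 rad
x = r_b·(cos φ + φ·sin φ) = 66.380485·(0.91923844 + 0.40465459·0.39370127) = 71.594769
y = r_b·(sin φ − φ·cos φ) = 66.380485·(0.39370127 − 0.40465459·0.91923844) = 1.442263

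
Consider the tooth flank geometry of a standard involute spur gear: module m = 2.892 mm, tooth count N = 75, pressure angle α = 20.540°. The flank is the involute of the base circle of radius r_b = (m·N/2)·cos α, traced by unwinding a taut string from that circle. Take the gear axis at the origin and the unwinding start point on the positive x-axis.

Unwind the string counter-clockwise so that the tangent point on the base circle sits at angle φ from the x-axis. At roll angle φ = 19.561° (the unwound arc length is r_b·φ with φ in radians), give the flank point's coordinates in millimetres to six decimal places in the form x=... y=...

pitch radius r_p = m·N/2 = 2.892·75/2 = 108.450000
base radius r_b = r_p·cos α = 108.450000·cos 20.540° = 101.555559
roll angle φ = 19.561° = 0.34140385 rad
x = r_b·(cos φ + φ·sin φ) = 101.555559·(0.94228557 + 0.34140385·0.33481025) = 107.302698
y = r_b·(sin φ − φ·cos φ) = 101.555559·(0.33481025 − 0.34140385·0.94228557) = 1.331427

x=107.302698 y=1.331427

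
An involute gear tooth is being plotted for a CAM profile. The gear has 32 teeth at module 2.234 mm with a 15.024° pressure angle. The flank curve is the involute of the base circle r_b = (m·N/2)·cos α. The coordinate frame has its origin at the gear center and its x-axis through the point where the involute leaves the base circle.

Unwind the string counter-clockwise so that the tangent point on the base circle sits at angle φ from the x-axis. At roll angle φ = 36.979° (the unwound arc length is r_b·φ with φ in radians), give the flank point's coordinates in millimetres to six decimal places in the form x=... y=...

x=40.980641 y=2.966710

pitch radius r_p = m·N/2 = 2.234·32/2 = 35.744000
base radius r_b = r_p·cos α = 35.744000·cos 15.024° = 34.522175
roll angle φ = 36.979° = 0.64540530 rad
x = r_b·(cos φ + φ·sin φ) = 34.522175·(0.79885603 + 0.64540530·0.60152227) = 40.980641
y = r_b·(sin φ − φ·cos φ) = 34.522175·(0.60152227 − 0.64540530·0.79885603) = 2.966710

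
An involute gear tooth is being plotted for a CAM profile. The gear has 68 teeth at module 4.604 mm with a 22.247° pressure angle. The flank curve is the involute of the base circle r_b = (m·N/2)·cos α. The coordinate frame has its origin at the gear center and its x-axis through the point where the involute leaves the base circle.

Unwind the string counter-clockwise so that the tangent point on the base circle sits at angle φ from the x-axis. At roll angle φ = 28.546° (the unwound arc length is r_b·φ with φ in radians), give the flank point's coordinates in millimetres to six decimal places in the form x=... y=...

x=161.764764 y=5.825683

pitch radius r_p = m·N/2 = 4.604·68/2 = 156.536000
base radius r_b = r_p·cos α = 156.536000·cos 22.247° = 144.883512
roll angle φ = 28.546° = 0.49822169 rad
x = r_b·(cos φ + φ·sin φ) = 144.883512·(0.87843374 + 0.49822169·0.47786417) = 161.764764
y = r_b·(sin φ − φ·cos φ) = 144.883512·(0.47786417 − 0.49822169·0.87843374) = 5.825683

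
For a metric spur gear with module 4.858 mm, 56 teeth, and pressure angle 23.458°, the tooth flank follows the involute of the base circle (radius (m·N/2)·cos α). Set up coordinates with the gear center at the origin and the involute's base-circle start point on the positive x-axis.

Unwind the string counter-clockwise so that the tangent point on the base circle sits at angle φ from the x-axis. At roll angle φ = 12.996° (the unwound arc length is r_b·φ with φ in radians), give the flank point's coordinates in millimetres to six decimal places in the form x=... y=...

pitch radius r_p = m·N/2 = 4.858·56/2 = 136.024000
base radius r_b = r_p·cos α = 136.024000·cos 23.458° = 124.781906
roll angle φ = 12.996° = 0.22682299 rad
x = r_b·(cos φ + φ·sin φ) = 124.781906·(0.97438577 + 0.22682299·0.22488303) = 127.950668
y = r_b·(sin φ − φ·cos φ) = 124.781906·(0.22488303 − 0.22682299·0.97438577) = 0.482898

x=127.950668 y=0.482898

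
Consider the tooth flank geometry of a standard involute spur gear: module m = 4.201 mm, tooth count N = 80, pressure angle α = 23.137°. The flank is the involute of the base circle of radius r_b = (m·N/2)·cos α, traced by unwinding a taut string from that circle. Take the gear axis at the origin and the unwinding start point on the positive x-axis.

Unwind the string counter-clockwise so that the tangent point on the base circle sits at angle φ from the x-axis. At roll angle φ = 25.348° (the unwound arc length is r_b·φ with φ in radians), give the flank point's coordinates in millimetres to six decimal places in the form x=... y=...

pitch radius r_p = m·N/2 = 4.201·80/2 = 168.040000
base radius r_b = r_p·cos α = 168.040000·cos 23.137° = 154.524198
roll angle φ = 25.348° = 0.44240606 rad
x = r_b·(cos φ + φ·sin φ) = 154.524198·(0.90372421 + 0.44240606·0.42811512) = 168.914253
y = r_b·(sin φ − φ·cos φ) = 154.524198·(0.42811512 − 0.44240606·0.90372421) = 4.373352

x=168.914253 y=4.373352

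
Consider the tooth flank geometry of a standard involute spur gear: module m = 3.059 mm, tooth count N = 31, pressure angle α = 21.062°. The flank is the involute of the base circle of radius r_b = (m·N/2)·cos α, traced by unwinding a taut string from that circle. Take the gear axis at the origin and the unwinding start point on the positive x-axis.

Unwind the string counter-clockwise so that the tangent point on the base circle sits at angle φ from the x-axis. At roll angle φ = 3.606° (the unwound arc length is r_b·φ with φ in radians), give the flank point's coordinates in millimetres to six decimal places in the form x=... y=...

x=44.334381 y=0.003675

pitch radius r_p = m·N/2 = 3.059·31/2 = 47.414500
base radius r_b = r_p·cos α = 47.414500·cos 21.062° = 44.246836
roll angle φ = 3.606° = 0.06293657 rad
x = r_b·(cos φ + φ·sin φ) = 44.246836·(0.99802015 + 0.06293657·0.06289503) = 44.334381
y = r_b·(sin φ − φ·cos φ) = 44.246836·(0.06289503 − 0.06293657·0.99802015) = 0.003675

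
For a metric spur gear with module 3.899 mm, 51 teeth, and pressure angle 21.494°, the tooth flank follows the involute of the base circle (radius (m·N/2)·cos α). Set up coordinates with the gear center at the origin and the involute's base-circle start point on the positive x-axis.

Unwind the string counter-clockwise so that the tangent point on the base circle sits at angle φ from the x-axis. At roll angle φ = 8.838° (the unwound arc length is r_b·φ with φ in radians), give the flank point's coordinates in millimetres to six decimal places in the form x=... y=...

x=93.604160 y=0.112909

pitch radius r_p = m·N/2 = 3.899·51/2 = 99.424500
base radius r_b = r_p·cos α = 99.424500·cos 21.494° = 92.510117
roll angle φ = 8.838° = 0.15425220 rad
x = r_b·(cos φ + φ·sin φ) = 92.510117·(0.98812670 + 0.15425220·0.15364122) = 93.604160
y = r_b·(sin φ − φ·cos φ) = 92.510117·(0.15364122 − 0.15425220·0.98812670) = 0.112909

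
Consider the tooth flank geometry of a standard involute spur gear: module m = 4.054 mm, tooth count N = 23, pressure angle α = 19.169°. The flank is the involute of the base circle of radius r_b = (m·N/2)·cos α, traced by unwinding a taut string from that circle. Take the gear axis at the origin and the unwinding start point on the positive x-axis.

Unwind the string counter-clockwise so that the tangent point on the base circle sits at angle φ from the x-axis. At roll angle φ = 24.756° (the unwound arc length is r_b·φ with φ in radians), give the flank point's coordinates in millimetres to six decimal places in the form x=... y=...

x=47.956691 y=1.162067

pitch radius r_p = m·N/2 = 4.054·23/2 = 46.621000
base radius r_b = r_p·cos α = 46.621000·cos 19.169° = 44.036060
roll angle φ = 24.756° = 0.43207371 rad
x = r_b·(cos φ + φ·sin φ) = 44.036060·(0.90809933 + 0.43207371·0.41875484) = 47.956691
y = r_b·(sin φ − φ·cos φ) = 44.036060·(0.41875484 − 0.43207371·0.90809933) = 1.162067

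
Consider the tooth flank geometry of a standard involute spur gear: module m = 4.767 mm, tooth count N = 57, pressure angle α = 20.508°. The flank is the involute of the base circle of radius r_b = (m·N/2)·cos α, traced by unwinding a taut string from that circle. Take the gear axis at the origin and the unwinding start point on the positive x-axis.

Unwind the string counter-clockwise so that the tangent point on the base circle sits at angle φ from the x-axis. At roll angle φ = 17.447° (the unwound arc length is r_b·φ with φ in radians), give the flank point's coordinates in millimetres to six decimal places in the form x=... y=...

x=133.012696 y=1.186577

pitch radius r_p = m·N/2 = 4.767·57/2 = 135.859500
base radius r_b = r_p·cos α = 135.859500·cos 20.508° = 127.249171
roll angle φ = 17.447° = 0.30450759 rad
x = r_b·(cos φ + φ·sin φ) = 127.249171·(0.95399470 + 0.30450759·0.29982346) = 133.012696
y = r_b·(sin φ − φ·cos φ) = 127.249171·(0.29982346 − 0.30450759·0.95399470) = 1.186577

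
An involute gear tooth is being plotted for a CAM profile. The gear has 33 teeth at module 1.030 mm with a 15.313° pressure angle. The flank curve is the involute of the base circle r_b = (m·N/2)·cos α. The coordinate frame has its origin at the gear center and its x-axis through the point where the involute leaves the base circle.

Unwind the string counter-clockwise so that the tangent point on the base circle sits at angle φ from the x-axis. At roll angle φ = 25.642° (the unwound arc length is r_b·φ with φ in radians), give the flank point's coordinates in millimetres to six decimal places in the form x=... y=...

pitch radius r_p = m·N/2 = 1.030·33/2 = 16.995000
base radius r_b = r_p·cos α = 16.995000·cos 15.313° = 16.391635
roll angle φ = 25.642° = 0.44753733 rad
x = r_b·(cos φ + φ·sin φ) = 16.391635·(0.90151555 + 0.44753733·0.43274671) = 17.951887
y = r_b·(sin φ − φ·cos φ) = 16.391635·(0.43274671 − 0.44753733·0.90151555) = 0.480027

x=17.951887 y=0.480027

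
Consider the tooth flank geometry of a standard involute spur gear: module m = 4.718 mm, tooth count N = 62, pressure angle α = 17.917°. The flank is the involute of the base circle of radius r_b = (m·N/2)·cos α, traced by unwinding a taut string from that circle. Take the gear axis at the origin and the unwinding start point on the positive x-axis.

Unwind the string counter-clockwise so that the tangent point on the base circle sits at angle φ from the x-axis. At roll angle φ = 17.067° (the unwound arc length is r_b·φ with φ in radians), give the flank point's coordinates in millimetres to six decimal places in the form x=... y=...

x=145.202702 y=1.215217

pitch radius r_p = m·N/2 = 4.718·62/2 = 146.258000
base radius r_b = r_p·cos α = 146.258000·cos 17.917° = 139.164950
roll angle φ = 17.067° = 0.29787534 rad
x = r_b·(cos φ + φ·sin φ) = 139.164950·(0.95596221 + 0.29787534·0.29348978) = 145.202702
y = r_b·(sin φ − φ·cos φ) = 139.164950·(0.29348978 − 0.29787534·0.95596221) = 1.215217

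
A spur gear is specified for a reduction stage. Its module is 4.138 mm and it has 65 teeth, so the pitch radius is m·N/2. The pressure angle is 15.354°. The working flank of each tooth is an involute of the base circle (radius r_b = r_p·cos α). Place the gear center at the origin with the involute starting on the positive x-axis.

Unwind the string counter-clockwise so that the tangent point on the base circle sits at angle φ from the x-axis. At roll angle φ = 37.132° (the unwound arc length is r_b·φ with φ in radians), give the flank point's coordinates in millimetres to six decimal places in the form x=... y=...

pitch radius r_p = m·N/2 = 4.138·65/2 = 134.485000
base radius r_b = r_p·cos α = 134.485000·cos 15.354° = 129.685001
roll angle φ = 37.132° = 0.64807566 rad
x = r_b·(cos φ + φ·sin φ) = 129.685001·(0.79724691 + 0.64807566·0.60365335) = 154.125430
y = r_b·(sin φ − φ·cos φ) = 129.685001·(0.60365335 − 0.64807566·0.79724691) = 11.279617

x=154.125430 y=11.279617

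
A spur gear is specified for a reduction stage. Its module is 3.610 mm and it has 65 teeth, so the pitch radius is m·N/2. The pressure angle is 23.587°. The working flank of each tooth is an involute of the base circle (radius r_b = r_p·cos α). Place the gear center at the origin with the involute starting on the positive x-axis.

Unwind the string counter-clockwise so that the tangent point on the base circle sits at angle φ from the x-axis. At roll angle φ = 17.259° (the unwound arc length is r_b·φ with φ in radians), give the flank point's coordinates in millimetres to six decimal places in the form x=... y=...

x=112.290981 y=0.970762

pitch radius r_p = m·N/2 = 3.610·65/2 = 117.325000
base radius r_b = r_p·cos α = 117.325000·cos 23.587° = 107.522912
roll angle φ = 17.259° = 0.30122638 rad
x = r_b·(cos φ + φ·sin φ) = 107.522912·(0.95497335 + 0.30122638·0.29669159) = 112.290981
y = r_b·(sin φ − φ·cos φ) = 107.522912·(0.29669159 − 0.30122638·0.95497335) = 0.970762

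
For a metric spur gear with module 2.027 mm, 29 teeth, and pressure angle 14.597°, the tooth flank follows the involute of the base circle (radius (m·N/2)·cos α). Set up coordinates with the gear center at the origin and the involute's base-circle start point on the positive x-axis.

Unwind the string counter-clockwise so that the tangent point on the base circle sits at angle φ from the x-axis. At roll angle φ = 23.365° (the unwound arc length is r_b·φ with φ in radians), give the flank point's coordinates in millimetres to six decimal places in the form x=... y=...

pitch radius r_p = m·N/2 = 2.027·29/2 = 29.391500
base radius r_b = r_p·cos α = 29.391500·cos 14.597° = 28.442812
roll angle φ = 23.365° = 0.40779618 rad
x = r_b·(cos φ + φ·sin φ) = 28.442812·(0.91799706 + 0.40779618·0.39658719) = 30.710381
y = r_b·(sin φ − φ·cos φ) = 28.442812·(0.39658719 − 0.40779618·0.91799706) = 0.632326

x=30.710381 y=0.632326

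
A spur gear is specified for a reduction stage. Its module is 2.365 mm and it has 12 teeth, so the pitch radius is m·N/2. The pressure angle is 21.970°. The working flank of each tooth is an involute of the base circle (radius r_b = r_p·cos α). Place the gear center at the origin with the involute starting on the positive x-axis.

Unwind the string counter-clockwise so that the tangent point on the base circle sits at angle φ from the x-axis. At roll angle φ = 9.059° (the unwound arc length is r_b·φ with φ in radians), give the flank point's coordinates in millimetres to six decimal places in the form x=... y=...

pitch radius r_p = m·N/2 = 2.365·12/2 = 14.190000
base radius r_b = r_p·cos α = 14.190000·cos 21.970° = 13.159520
roll angle φ = 9.059° = 0.15810938 rad
x = r_b·(cos φ + φ·sin φ) = 13.159520·(0.98752673 + 0.15810938·0.15745145) = 13.322978
y = r_b·(sin φ − φ·cos φ) = 13.159520·(0.15745145 − 0.15810938·0.98752673) = 0.017294

x=13.322978 y=0.017294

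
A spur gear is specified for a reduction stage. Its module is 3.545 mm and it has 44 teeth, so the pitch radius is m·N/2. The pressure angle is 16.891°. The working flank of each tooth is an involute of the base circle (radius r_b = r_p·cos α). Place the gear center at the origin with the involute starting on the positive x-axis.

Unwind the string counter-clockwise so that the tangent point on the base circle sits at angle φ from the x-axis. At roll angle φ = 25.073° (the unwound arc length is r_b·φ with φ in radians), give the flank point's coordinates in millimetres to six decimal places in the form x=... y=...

x=81.432354 y=2.044924

pitch radius r_p = m·N/2 = 3.545·44/2 = 77.990000
base radius r_b = r_p·cos α = 77.990000·cos 16.891° = 74.625452
roll angle φ = 25.073° = 0.43760640 rad
x = r_b·(cos φ + φ·sin φ) = 74.625452·(0.90576860 + 0.43760640·0.42377264) = 81.432354
y = r_b·(sin φ − φ·cos φ) = 74.625452·(0.42377264 − 0.43760640·0.90576860) = 2.044924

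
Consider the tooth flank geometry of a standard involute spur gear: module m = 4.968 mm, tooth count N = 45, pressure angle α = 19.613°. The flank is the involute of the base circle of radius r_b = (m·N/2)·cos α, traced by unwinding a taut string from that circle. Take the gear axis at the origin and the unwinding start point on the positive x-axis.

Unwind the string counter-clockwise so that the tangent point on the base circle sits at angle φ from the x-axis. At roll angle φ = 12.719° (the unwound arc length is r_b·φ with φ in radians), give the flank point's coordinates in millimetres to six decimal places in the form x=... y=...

x=107.857198 y=0.382063

pitch radius r_p = m·N/2 = 4.968·45/2 = 111.780000
base radius r_b = r_p·cos α = 111.780000·cos 19.613° = 105.294672
roll angle φ = 12.719° = 0.22198843 rad
x = r_b·(cos φ + φ·sin φ) = 105.294672·(0.97546159 + 0.22198843·0.22016969) = 107.857198
y = r_b·(sin φ − φ·cos φ) = 105.294672·(0.22016969 − 0.22198843·0.97546159) = 0.382063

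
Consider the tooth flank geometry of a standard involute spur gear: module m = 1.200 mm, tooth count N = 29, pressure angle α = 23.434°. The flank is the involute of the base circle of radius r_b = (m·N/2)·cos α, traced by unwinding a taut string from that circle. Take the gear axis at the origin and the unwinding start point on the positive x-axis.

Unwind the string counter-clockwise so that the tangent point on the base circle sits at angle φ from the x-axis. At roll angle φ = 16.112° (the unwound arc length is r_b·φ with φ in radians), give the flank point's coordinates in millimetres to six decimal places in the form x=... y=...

x=16.583633 y=0.117405

pitch radius r_p = m·N/2 = 1.200·29/2 = 17.400000
base radius r_b = r_p·cos α = 17.400000·cos 23.434° = 15.964827
roll angle φ = 16.112° = 0.28120745 rad
x = r_b·(cos φ + φ·sin φ) = 15.964827·(0.96072105 + 0.28120745·0.27751587) = 16.583633
y = r_b·(sin φ − φ·cos φ) = 15.964827·(0.27751587 − 0.28120745·0.96072105) = 0.117405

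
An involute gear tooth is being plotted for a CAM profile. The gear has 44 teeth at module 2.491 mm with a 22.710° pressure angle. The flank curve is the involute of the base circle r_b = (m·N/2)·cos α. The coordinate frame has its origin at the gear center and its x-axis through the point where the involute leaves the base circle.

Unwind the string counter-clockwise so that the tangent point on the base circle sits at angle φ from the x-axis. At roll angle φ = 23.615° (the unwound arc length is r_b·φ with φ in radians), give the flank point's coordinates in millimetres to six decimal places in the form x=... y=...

x=54.666476 y=1.159920

pitch radius r_p = m·N/2 = 2.491·44/2 = 54.802000
base radius r_b = r_p·cos α = 54.802000·cos 22.710° = 50.553241
roll angle φ = 23.615° = 0.41215950 rad
x = r_b·(cos φ + φ·sin φ) = 50.553241·(0.91625789 + 0.41215950·0.40058892) = 54.666476
y = r_b·(sin φ − φ·cos φ) = 50.553241·(0.40058892 − 0.41215950·0.91625789) = 1.159920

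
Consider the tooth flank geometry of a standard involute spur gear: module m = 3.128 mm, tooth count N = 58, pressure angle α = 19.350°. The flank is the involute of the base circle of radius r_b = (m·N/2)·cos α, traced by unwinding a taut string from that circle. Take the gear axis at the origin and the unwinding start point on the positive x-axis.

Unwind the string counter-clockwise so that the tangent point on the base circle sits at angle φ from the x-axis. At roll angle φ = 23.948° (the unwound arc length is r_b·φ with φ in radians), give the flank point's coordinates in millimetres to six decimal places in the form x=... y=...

pitch radius r_p = m·N/2 = 3.128·58/2 = 90.712000
base radius r_b = r_p·cos α = 90.712000·cos 19.350° = 85.587875
roll angle φ = 23.948° = 0.41797145 rad
x = r_b·(cos φ + φ·sin φ) = 85.587875·(0.91391422 + 0.41797145·0.40590737) = 92.740618
y = r_b·(sin φ − φ·cos φ) = 85.587875·(0.40590737 − 0.41797145·0.91391422) = 2.047032

x=92.740618 y=2.047032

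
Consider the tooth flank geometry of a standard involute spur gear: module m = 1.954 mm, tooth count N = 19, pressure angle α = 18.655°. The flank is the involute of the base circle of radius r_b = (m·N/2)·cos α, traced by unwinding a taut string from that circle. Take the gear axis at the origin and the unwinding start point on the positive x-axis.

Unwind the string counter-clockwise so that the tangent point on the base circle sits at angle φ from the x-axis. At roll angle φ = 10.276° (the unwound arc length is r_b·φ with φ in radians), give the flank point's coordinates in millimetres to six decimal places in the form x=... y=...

pitch radius r_p = m·N/2 = 1.954·19/2 = 18.563000
base radius r_b = r_p·cos α = 18.563000·cos 18.655° = 17.587733
roll angle φ = 10.276° = 0.17935003 rad
x = r_b·(cos φ + φ·sin φ) = 17.587733·(0.98395985 + 0.17935003·0.17839007) = 17.868330
y = r_b·(sin φ − φ·cos φ) = 17.587733·(0.17839007 − 0.17935003·0.98395985) = 0.033713

x=17.868330 y=0.033713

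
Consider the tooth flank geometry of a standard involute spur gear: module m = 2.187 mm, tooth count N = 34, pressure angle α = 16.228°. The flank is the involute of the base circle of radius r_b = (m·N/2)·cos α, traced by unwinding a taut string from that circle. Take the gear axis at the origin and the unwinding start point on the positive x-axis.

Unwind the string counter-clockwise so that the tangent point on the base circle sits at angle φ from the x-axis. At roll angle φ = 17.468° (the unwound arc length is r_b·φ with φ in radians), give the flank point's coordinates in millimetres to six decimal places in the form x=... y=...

x=37.318352 y=0.334071

pitch radius r_p = m·N/2 = 2.187·34/2 = 37.179000
base radius r_b = r_p·cos α = 37.179000·cos 16.228° = 35.697686
roll angle φ = 17.468° = 0.30487411 rad
x = r_b·(cos φ + φ·sin φ) = 35.697686·(0.95388475 + 0.30487411·0.30017310) = 37.318352
y = r_b·(sin φ − φ·cos φ) = 35.697686·(0.30017310 − 0.30487411·0.95388475) = 0.334071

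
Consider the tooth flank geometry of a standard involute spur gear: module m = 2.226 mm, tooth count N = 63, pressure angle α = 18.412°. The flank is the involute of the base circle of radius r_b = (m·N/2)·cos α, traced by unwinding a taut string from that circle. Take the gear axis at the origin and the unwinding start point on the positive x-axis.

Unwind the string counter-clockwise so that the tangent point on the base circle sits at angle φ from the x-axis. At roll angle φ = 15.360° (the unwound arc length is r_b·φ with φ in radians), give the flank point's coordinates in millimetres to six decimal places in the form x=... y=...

pitch radius r_p = m·N/2 = 2.226·63/2 = 70.119000
base radius r_b = r_p·cos α = 70.119000·cos 18.412° = 66.529600
roll angle φ = 15.360° = 0.26808257 rad
x = r_b·(cos φ + φ·sin φ) = 66.529600·(0.96428056 + 0.26808257·0.26488299) = 68.877501
y = r_b·(sin φ − φ·cos φ) = 66.529600·(0.26488299 − 0.26808257·0.96428056) = 0.424204

x=68.877501 y=0.424204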